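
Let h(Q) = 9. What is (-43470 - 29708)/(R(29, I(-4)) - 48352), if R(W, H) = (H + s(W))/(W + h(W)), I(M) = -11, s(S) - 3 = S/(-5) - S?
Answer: 993130/656221 ≈ 1.5134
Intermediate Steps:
s(S) = 3 - 6*S/5 (s(S) = 3 + (S/(-5) - S) = 3 + (S*(-1/5) - S) = 3 + (-S/5 - S) = 3 - 6*S/5)
R(W, H) = (3 + H - 6*W/5)/(9 + W) (R(W, H) = (H + (3 - 6*W/5))/(W + 9) = (3 + H - 6*W/5)/(9 + W))
(-43470 - 29708)/(R(29, I(-4)) - 48352) = (-43470 - 29708)/((3 - 11 - 6/5*29)/(9 + 29) - 48352) = -73178/((3 - 11 - 174/5)/38 - 48352) = -73178/((1/38)*(-214/5) - 48352) = -73178/(-107/95 - 48352) = -73178/(-4593547/95) = -73178*(-95/4593547) = 993130/656221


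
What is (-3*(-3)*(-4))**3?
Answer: -46656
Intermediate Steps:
(-3*(-3)*(-4))**3 = (9*(-4))**3 = (-36)**3 = -46656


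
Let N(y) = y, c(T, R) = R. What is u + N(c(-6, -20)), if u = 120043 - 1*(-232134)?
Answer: 352157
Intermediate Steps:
u = 352177 (u = 120043 + 232134 = 352177)
u + N(c(-6, -20)) = 352177 - 20 = 352157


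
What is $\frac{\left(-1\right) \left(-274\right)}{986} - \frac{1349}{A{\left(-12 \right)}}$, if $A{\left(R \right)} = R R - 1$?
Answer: $- \frac{645466}{70499} \approx -9.1557$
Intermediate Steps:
$A{\left(R \right)} = -1 + R^{2}$ ($A{\left(R \right)} = R^{2} - 1 = -1 + R^{2}$)
$\frac{\left(-1\right) \left(-274\right)}{986} - \frac{1349}{A{\left(-12 \right)}} = \frac{\left(-1\right) \left(-274\right)}{986} - \frac{1349}{-1 + \left(-12\right)^{2}} = 274 \cdot \frac{1}{986} - \frac{1349}{-1 + 144} = \frac{137}{493} - \frac{1349}{143} = - \frac{645466}{70499}$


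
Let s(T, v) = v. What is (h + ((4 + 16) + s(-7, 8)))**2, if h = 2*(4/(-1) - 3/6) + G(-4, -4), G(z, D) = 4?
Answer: 529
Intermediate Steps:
h = -5 (h = 2*(4/(-1) - 3/6) + 4 = 2*(4*(-1) - 3*1/6) + 4 = 2*(-4 - 1/2) + 4 = 2*(-9/2) + 4 = -9 + 4 = -5)
(h + ((4 + 16) + s(-7, 8)))**2 = (-5 + ((4 + 16) + 8))**2 = (-5 + (20 + 8))**2 = (-5 + 28)**2 = 23**2 = 529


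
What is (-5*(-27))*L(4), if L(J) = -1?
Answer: -135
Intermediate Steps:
(-5*(-27))*L(4) = -5*(-27)*(-1) = 135*(-1) = -135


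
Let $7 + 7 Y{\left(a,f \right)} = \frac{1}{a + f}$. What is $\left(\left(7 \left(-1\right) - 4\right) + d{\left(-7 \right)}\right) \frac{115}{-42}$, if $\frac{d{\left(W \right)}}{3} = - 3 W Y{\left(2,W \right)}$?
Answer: $\frac{8717}{42} \approx 207.55$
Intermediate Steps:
$Y{\left(a,f \right)} = -1 + \frac{1}{7 \left(a + f\right)}$
$d{\left(W \right)} = - \frac{9 W \left(- \frac{13}{7} - W\right)}{2 + W}$ ($d{\left(W \right)} = 3 - 3 W \frac{\frac{1}{7} - 2 - W}{2 + W} = 3 - 3 W \frac{- \frac{13}{7} - W}{2 + W} = 3 \left(- \frac{3 W \left(- \frac{13}{7} - W\right)}{2 + W}\right) = - \frac{9 W \left(- \frac{13}{7} - W\right)}{2 + W}$)
$\left(\left(7 \left(-1\right) - 4\right) + d{\left(-7 \right)}\right) \frac{115}{-42} = \left(\left(7 \left(-1\right) - 4\right) + \frac{9}{7} \left(-7\right) \frac{1}{2 - 7} \left(13 + 7 \left(-7\right)\right)\right) \frac{115}{-42} = \left(\left(-7 - 4\right) + \frac{9}{7} \left(-7\right) \frac{1}{-5} \left(13 - 49\right)\right) 115 \left(- \frac{1}{42}\right) = \left(-11 + \frac{9}{7} \left(-7\right) \left(- \frac{1}{5}\right) \left(-36\right)\right) \left(- \frac{115}{42}\right) = \left(-11 - \frac{324}{5}\right) \left(- \frac{115}{42}\right) = \left(- \frac{379}{5}\right) \left(- \frac{115}{42}\right) = \frac{8717}{42}$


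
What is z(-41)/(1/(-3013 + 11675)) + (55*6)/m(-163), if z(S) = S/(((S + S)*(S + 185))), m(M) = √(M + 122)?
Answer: 4331/144 - 330*I*√41/41 ≈ 30.076 - 51.537*I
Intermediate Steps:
m(M) = √(122 + M)
z(S) = 1/(2*(185 + S)) (z(S) = S/(((2*S)*(185 + S))) = S/((2*S*(185 + S))) = S*(1/(2*S*(185 + S))) = 1/(2*(185 + S)))
z(-41)/(1/(-3013 + 11675)) + (55*6)/m(-163) = (1/(2*(185 - 41)))/(1/(-3013 + 11675)) + (55*6)/(√(122 - 163)) = ((½)/144)/(1/8662) + 330/(√(-41)) = ((½)*(1/144))/(1/8662) + 330/((I*√41)) = (1/288)*8662 + 330*(-I*√41/41) = 4331/144 - 330*I*√41/41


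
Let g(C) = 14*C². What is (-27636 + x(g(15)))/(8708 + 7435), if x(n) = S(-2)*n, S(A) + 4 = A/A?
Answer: -12362/5381 ≈ -2.2973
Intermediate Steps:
S(A) = -3 (S(A) = -4 + A/A = -4 + 1 = -3)
x(n) = -3*n
(-27636 + x(g(15)))/(8708 + 7435) = (-27636 - 42*15²)/(8708 + 7435) = (-27636 - 42*225)/16143 = (-27636 - 3*3150)*(1/16143) = (-27636 - 9450)*(1/16143) = -37086*1/16143 = -12362/5381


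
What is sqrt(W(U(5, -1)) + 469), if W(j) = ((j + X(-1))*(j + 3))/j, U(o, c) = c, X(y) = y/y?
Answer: sqrt(469) ≈ 21.656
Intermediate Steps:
X(y) = 1
W(j) = (1 + j)*(3 + j)/j (W(j) = ((j + 1)*(j + 3))/j = ((1 + j)*(3 + j))/j = (1 + j)*(3 + j)/j)
sqrt(W(U(5, -1)) + 469) = sqrt((4 - 1 + 3/(-1)) + 469) = sqrt((4 - 1 + 3*(-1)) + 469) = sqrt((4 - 1 - 3) + 469) = sqrt(0 + 469) = sqrt(469)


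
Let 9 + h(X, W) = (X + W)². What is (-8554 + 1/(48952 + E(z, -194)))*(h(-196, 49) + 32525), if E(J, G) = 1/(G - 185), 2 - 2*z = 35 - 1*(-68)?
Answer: -8589675966583375/18552807 ≈ -4.6299e+8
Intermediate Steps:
z = -101/2 (z = 1 - (35 - 1*(-68))/2 = 1 - (35 + 68)/2 = 1 - ½*103 = 1 - 103/2 = -101/2 ≈ -50.500)
h(X, W) = -9 + (W + X)² (h(X, W) = -9 + (X + W)² = -9 + (W + X)²)
E(J, G) = 1/(-185 + G)
(-8554 + 1/(48952 + E(z, -194)))*(h(-196, 49) + 32525) = (-8554 + 1/(48952 + 1/(-185 - 194)))*((-9 + (49 - 196)²) + 32525) = (-8554 + 1/(48952 + 1/(-379)))*((-9 + (-147)²) + 32525) = (-8554 + 1/(48952 - 1/379))*((-9 + 21609) + 32525) = (-8554 + 1/(18552807/379))*(21600 + 32525) = (-8554 + 379/18552807)*54125 = -158700710699/18552807*54125 = -8589675966583375/18552807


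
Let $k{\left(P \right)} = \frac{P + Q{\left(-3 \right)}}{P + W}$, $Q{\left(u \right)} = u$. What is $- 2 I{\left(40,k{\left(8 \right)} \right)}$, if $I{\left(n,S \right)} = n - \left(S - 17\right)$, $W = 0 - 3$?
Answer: $-112$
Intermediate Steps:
$W = -3$
$k{\left(P \right)} = 1$ ($k{\left(P \right)} = \frac{P - 3}{P - 3} = \frac{-3 + P}{-3 + P} = 1$)
$I{\left(n,S \right)} = 17 + n - S$ ($I{\left(n,S \right)} = n - \left(S - 17\right) = n - \left(-17 + S\right) = 17 + n - S$)
$- 2 I{\left(40,k{\left(8 \right)} \right)} = - 2 \left(17 + 40 - 1\right) = \left(-2\right) 56 = -112$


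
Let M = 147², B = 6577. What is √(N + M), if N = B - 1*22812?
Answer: √5374 ≈ 73.308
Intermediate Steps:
M = 21609
N = -16235 (N = 6577 - 1*22812 = 6577 - 22812 = -16235)
√(N + M) = √(-16235 + 21609) = √5374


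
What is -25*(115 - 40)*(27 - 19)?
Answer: -15000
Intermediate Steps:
-25*(115 - 40)*(27 - 19) = -1875*8 = -25*600 = -15000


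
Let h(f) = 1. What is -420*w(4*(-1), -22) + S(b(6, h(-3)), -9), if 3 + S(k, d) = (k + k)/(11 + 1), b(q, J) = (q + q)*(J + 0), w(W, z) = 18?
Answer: -7561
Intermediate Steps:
b(q, J) = 2*J*q (b(q, J) = (2*q)*J = 2*J*q)
S(k, d) = -3 + k/6 (S(k, d) = -3 + (k + k)/(11 + 1) = -3 + (2*k)/12 = -3 + (2*k)*(1/12) = -3 + k/6)
-420*w(4*(-1), -22) + S(b(6, h(-3)), -9) = -420*18 + (-3 + (2*1*6)/6) = -7560 + (-3 + (⅙)*12) = -7560 + (-3 + 2) = -7560 - 1 = -7561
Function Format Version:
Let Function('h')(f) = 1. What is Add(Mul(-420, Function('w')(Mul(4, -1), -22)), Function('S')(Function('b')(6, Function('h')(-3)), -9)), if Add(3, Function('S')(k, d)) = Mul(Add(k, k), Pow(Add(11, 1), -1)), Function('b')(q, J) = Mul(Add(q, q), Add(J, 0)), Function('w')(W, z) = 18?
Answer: -7561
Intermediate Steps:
Function('b')(q, J) = Mul(2, J, q) (Function('b')(q, J) = Mul(Mul(2, q), J) = Mul(2, J, q))
Function('S')(k, d) = Add(-3, Mul(Rational(1, 6), k)) (Function('S')(k, d) = Add(-3, Mul(Add(k, k), Pow(Add(11, 1), -1))) = Add(-3, Mul(Mul(2, k), Pow(12, -1))) = Add(-3, Mul(Mul(2, k), Rational(1, 12))) = Add(-3, Mul(Rational(1, 6), k)))
Add(Mul(-420, Function('w')(Mul(4, -1), -22)), Function('S')(Function('b')(6, Function('h')(-3)), -9)) = Add(Mul(-420, 18), Add(-3, Mul(Rational(1, 6), Mul(2, 1, 6)))) = Add(-7560, Add(-3, Mul(Rational(1, 6), 12))) = Add(-7560, Add(-3, 2)) = Add(-7560, -1) = -7561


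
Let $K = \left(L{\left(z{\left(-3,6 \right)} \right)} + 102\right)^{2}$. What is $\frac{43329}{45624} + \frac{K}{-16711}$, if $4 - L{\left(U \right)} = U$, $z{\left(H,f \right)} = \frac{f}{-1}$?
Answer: $\frac{50587821}{254140888} \approx 0.19905$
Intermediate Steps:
$z{\left(H,f \right)} = - f$ ($z{\left(H,f \right)} = f \left(-1\right) = - f$)
$L{\left(U \right)} = 4 - U$
$K = 12544$ ($K = \left(\left(4 - \left(-1\right) 6\right) + 102\right)^{2} = \left(\left(4 - -6\right) + 102\right)^{2} = \left(\left(4 + 6\right) + 102\right)^{2} = \left(10 + 102\right)^{2} = 112^{2} = 12544$)
$\frac{43329}{45624} + \frac{K}{-16711} = \frac{43329}{45624} + \frac{12544}{-16711} = 43329 \cdot \frac{1}{45624} + 12544 \left(- \frac{1}{16711}\right) = \frac{14443}{15208} - \frac{12544}{16711} = \frac{50587821}{254140888}$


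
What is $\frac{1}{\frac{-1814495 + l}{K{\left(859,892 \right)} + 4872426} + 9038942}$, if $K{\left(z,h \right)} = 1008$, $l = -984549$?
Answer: $\frac{2436717}{22025342233892} \approx 1.1063 \cdot 10^{-7}$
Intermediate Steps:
$\frac{1}{\frac{-1814495 + l}{K{\left(859,892 \right)} + 4872426} + 9038942} = \frac{1}{\frac{-1814495 - 984549}{1008 + 4872426} + 9038942} = \frac{1}{- \frac{2799044}{4873434} + 9038942} = \frac{1}{\left(-2799044\right) \frac{1}{4873434} + 9038942} = \frac{1}{- \frac{1399522}{2436717} + 9038942} = \frac{1}{\frac{22025342233892}{2436717}} = \frac{2436717}{22025342233892}$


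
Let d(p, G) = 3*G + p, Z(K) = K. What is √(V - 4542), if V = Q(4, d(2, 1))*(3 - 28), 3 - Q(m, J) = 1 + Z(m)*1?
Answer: 2*I*√1123 ≈ 67.022*I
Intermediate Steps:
d(p, G) = p + 3*G
Q(m, J) = 2 - m (Q(m, J) = 3 - (1 + m*1) = 3 - (1 + m) = 3 + (-1 - m) = 2 - m)
V = 50 (V = (2 - 1*4)*(3 - 28) = (2 - 4)*(-25) = -2*(-25) = 50)
√(V - 4542) = √(50 - 4542) = √(-4492) = 2*I*√1123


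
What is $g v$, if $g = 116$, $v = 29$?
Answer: $3364$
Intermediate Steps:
$g v = 116 \cdot 29 = 3364$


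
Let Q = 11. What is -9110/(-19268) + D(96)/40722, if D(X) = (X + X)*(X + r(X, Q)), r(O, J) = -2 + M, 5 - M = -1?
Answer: 61743585/65385958 ≈ 0.94429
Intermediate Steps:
M = 6 (M = 5 - 1*(-1) = 5 + 1 = 6)
r(O, J) = 4 (r(O, J) = -2 + 6 = 4)
D(X) = 2*X*(4 + X) (D(X) = (X + X)*(X + 4) = (2*X)*(4 + X) = 2*X*(4 + X))
-9110/(-19268) + D(96)/40722 = -9110/(-19268) + (2*96*(4 + 96))/40722 = -9110*(-1/19268) + (2*96*100)*(1/40722) = 4555/9634 + 19200*(1/40722) = 4555/9634 + 3200/6787 = 61743585/65385958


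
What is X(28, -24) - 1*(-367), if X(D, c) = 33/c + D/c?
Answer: 8747/24 ≈ 364.46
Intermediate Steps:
X(28, -24) - 1*(-367) = (33 + 28)/(-24) - 1*(-367) = -1/24*61 + 367 = -61/24 + 367 = 8747/24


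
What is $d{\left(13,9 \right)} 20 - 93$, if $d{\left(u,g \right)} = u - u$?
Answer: $-93$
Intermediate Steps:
$d{\left(u,g \right)} = 0$
$d{\left(13,9 \right)} 20 - 93 = 0 \cdot 20 - 93 = 0 - 93 = -93$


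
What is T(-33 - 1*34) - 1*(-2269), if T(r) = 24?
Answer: 2293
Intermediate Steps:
T(-33 - 1*34) - 1*(-2269) = 24 - 1*(-2269) = 24 + 2269 = 2293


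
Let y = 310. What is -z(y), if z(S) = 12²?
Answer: -144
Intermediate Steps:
z(S) = 144
-z(y) = -1*144 = -144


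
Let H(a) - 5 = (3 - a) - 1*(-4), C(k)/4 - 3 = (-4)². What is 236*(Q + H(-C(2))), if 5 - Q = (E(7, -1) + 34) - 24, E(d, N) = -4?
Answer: 20532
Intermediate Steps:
C(k) = 76 (C(k) = 12 + 4*(-4)² = 12 + 4*16 = 12 + 64 = 76)
H(a) = 12 - a (H(a) = 5 + ((3 - a) - 1*(-4)) = 5 + ((3 - a) + 4) = 5 + (7 - a) = 12 - a)
Q = -1 (Q = 5 - ((-4 + 34) - 24) = 5 - (30 - 24) = 5 - 1*6 = 5 - 6 = -1)
236*(Q + H(-C(2))) = 236*(-1 + (12 - (-1)*76)) = 236*(-1 + (12 - 1*(-76))) = 236*(-1 + (12 + 76)) = 236*(-1 + 88) = 236*87 = 20532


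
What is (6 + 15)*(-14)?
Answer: -294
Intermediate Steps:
(6 + 15)*(-14) = 21*(-14) = -294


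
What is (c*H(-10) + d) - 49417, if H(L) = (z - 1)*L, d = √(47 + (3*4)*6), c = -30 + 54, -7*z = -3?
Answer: -344959/7 + √119 ≈ -49269.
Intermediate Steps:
z = 3/7 (z = -⅐*(-3) = 3/7 ≈ 0.42857)
c = 24
d = √119 (d = √(47 + 12*6) = √(47 + 72) = √119 ≈ 10.909)
H(L) = -4*L/7 (H(L) = (3/7 - 1)*L = -4*L/7)
(c*H(-10) + d) - 49417 = (24*(-4/7*(-10)) + √119) - 49417 = (24*(40/7) + √119) - 49417 = (960/7 + √119) - 49417 = -344959/7 + √119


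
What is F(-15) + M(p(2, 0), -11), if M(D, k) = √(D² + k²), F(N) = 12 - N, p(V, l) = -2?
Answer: 27 + 5*√5 ≈ 38.180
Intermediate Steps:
F(-15) + M(p(2, 0), -11) = (12 - 1*(-15)) + √((-2)² + (-11)²) = (12 + 15) + √(4 + 121) = 27 + √125 = 27 + 5*√5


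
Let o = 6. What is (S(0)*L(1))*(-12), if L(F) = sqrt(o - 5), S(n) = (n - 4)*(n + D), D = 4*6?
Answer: 1152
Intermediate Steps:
D = 24
S(n) = (-4 + n)*(24 + n) (S(n) = (n - 4)*(n + 24) = (-4 + n)*(24 + n))
L(F) = 1 (L(F) = sqrt(6 - 5) = sqrt(1) = 1)
(S(0)*L(1))*(-12) = ((-96 + 0**2 + 20*0)*1)*(-12) = ((-96 + 0 + 0)*1)*(-12) = -96*1*(-12) = -96*(-12) = 1152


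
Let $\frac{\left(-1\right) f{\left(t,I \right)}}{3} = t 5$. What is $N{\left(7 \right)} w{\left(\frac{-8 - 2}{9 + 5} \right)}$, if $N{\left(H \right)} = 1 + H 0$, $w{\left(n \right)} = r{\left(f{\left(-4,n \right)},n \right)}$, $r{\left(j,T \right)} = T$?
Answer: $- \frac{5}{7} \approx -0.71429$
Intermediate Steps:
$f{\left(t,I \right)} = - 15 t$ ($f{\left(t,I \right)} = - 3 t 5 = - 3 \cdot 5 t = - 15 t$)
$w{\left(n \right)} = n$
$N{\left(H \right)} = 1$ ($N{\left(H \right)} = 1 + 0 = 1$)
$N{\left(7 \right)} w{\left(\frac{-8 - 2}{9 + 5} \right)} = 1 \frac{-8 - 2}{9 + 5} = 1 \left(- \frac{10}{14}\right) = 1 \left(\left(-10\right) \frac{1}{14}\right) = 1 \left(- \frac{5}{7}\right) = - \frac{5}{7}$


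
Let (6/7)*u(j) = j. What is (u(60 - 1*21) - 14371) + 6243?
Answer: -16165/2 ≈ -8082.5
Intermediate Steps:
u(j) = 7*j/6
(u(60 - 1*21) - 14371) + 6243 = (7*(60 - 1*21)/6 - 14371) + 6243 = (7*(60 - 21)/6 - 14371) + 6243 = ((7/6)*39 - 14371) + 6243 = (91/2 - 14371) + 6243 = -28651/2 + 6243 = -16165/2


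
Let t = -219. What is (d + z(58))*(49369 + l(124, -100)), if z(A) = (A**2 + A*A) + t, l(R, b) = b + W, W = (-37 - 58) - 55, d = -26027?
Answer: -958704642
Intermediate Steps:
W = -150 (W = -95 - 55 = -150)
l(R, b) = -150 + b (l(R, b) = b - 150 = -150 + b)
z(A) = -219 + 2*A**2 (z(A) = (A**2 + A*A) - 219 = (A**2 + A**2) - 219 = 2*A**2 - 219 = -219 + 2*A**2)
(d + z(58))*(49369 + l(124, -100)) = (-26027 + (-219 + 2*58**2))*(49369 + (-150 - 100)) = (-26027 + (-219 + 2*3364))*(49369 - 250) = (-26027 + (-219 + 6728))*49119 = (-26027 + 6509)*49119 = -19518*49119 = -958704642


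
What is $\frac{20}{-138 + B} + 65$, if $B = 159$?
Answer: $\frac{1385}{21} \approx 65.952$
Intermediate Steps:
$\frac{20}{-138 + B} + 65 = \frac{20}{-138 + 159} + 65 = \frac{20}{21} + 65 = \frac{1385}{21}$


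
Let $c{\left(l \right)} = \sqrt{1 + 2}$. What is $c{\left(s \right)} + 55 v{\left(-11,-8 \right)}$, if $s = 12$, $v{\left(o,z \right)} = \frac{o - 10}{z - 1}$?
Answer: $\frac{385}{3} + \sqrt{3} \approx 130.07$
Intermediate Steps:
$v{\left(o,z \right)} = \frac{-10 + o}{-1 + z}$
$c{\left(l \right)} = \sqrt{3}$
$c{\left(s \right)} + 55 v{\left(-11,-8 \right)} = \sqrt{3} + 55 \frac{-10 - 11}{-1 - 8} = \sqrt{3} + 55 \frac{1}{-9} \left(-21\right) = \sqrt{3} + 55 \left(\left(- \frac{1}{9}\right) \left(-21\right)\right) = \sqrt{3} + 55 \cdot \frac{7}{3} = \sqrt{3} + \frac{385}{3} = \frac{385}{3} + \sqrt{3}$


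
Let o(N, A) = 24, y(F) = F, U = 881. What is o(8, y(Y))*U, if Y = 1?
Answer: 21144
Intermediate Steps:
o(8, y(Y))*U = 24*881 = 21144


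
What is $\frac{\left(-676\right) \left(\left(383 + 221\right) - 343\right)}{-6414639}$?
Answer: $\frac{58812}{2138213} \approx 0.027505$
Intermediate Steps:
$\frac{\left(-676\right) \left(\left(383 + 221\right) - 343\right)}{-6414639} = - 676 \left(604 - 343\right) \left(- \frac{1}{6414639}\right) = \left(-676\right) 261 \left(- \frac{1}{6414639}\right) = \left(-176436\right) \left(- \frac{1}{6414639}\right) = \frac{58812}{2138213}$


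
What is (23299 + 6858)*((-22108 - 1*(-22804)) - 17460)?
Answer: -505551948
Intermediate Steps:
(23299 + 6858)*((-22108 - 1*(-22804)) - 17460) = 30157*((-22108 + 22804) - 17460) = 30157*(696 - 17460) = 30157*(-16764) = -505551948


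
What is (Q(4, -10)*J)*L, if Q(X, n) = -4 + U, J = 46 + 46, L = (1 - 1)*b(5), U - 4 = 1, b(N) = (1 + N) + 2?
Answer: 0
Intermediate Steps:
b(N) = 3 + N
U = 5 (U = 4 + 1 = 5)
L = 0 (L = (1 - 1)*(3 + 5) = 0*8 = 0)
J = 92
Q(X, n) = 1 (Q(X, n) = -4 + 5 = 1)
(Q(4, -10)*J)*L = (1*92)*0 = 92*0 = 0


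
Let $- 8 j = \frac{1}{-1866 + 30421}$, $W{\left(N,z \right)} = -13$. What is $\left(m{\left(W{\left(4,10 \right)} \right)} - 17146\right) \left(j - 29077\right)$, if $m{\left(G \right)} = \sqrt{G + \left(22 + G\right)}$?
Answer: $\frac{56944865529813}{114220} - \frac{6642349881 i}{114220} \approx 4.9855 \cdot 10^{8} - 58154.0 i$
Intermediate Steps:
$j = - \frac{1}{228440}$ ($j = - \frac{1}{8 \left(-1866 + 30421\right)} = - \frac{1}{8 \cdot 28555} = \left(- \frac{1}{8}\right) \frac{1}{28555} = - \frac{1}{228440} \approx -4.3775 \cdot 10^{-6}$)
$m{\left(G \right)} = \sqrt{22 + 2 G}$
$\left(m{\left(W{\left(4,10 \right)} \right)} - 17146\right) \left(j - 29077\right) = \left(\sqrt{22 + 2 \left(-13\right)} - 17146\right) \left(- \frac{1}{228440} - 29077\right) = \left(\sqrt{22 - 26} - 17146\right) \left(- \frac{6642349881}{228440}\right) = \left(\sqrt{-4} - 17146\right) \left(- \frac{6642349881}{228440}\right) = \left(2 i - 17146\right) \left(- \frac{6642349881}{228440}\right) = \left(-17146 + 2 i\right) \left(- \frac{6642349881}{228440}\right) = \frac{56944865529813}{114220} - \frac{6642349881 i}{114220}$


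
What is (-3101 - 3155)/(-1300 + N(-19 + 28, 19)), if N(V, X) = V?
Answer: 6256/1291 ≈ 4.8459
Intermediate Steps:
(-3101 - 3155)/(-1300 + N(-19 + 28, 19)) = (-3101 - 3155)/(-1300 + (-19 + 28)) = -6256/(-1300 + 9) = -6256/(-1291) = -6256*(-1/1291) = 6256/1291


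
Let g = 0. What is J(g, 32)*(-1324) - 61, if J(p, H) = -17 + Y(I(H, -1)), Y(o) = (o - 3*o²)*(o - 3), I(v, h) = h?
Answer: 1263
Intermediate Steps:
Y(o) = (-3 + o)*(o - 3*o²) (Y(o) = (o - 3*o²)*(-3 + o) = (-3 + o)*(o - 3*o²))
J(p, H) = -1 (J(p, H) = -17 - (-3 - 3*(-1)² + 10*(-1)) = -17 - (-3 - 3*1 - 10) = -17 - (-3 - 3 - 10) = -17 - 1*(-16) = -17 + 16 = -1)
J(g, 32)*(-1324) - 61 = -1*(-1324) - 61 = 1324 - 61 = 1263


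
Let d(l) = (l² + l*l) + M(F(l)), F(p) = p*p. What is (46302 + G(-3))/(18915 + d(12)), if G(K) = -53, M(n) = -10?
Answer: 46249/19193 ≈ 2.4097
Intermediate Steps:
F(p) = p²
d(l) = -10 + 2*l² (d(l) = (l² + l*l) - 10 = (l² + l²) - 10 = 2*l² - 10 = -10 + 2*l²)
(46302 + G(-3))/(18915 + d(12)) = (46302 - 53)/(18915 + (-10 + 2*12²)) = 46249/(18915 + (-10 + 2*144)) = 46249/(18915 + (-10 + 288)) = 46249/(18915 + 278) = 46249/19193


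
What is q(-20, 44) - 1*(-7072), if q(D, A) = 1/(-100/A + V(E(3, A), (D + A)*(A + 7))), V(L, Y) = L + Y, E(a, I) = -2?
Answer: 94885035/13417 ≈ 7072.0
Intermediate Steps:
q(D, A) = 1/(-2 - 100/A + (7 + A)*(A + D)) (q(D, A) = 1/(-100/A + (-2 + (D + A)*(A + 7))) = 1/(-100/A + (-2 + (A + D)*(7 + A))) = 1/(-100/A + (-2 + (7 + A)*(A + D))) = 1/(-2 - 100/A + (7 + A)*(A + D)))
q(-20, 44) - 1*(-7072) = -1*44/(100 - 1*44*(-2 + 44**2 + 7*44 + 7*(-20) + 44*(-20))) - 1*(-7072) = -1*44/(100 - 1*44*(-2 + 1936 + 308 - 140 - 880)) + 7072 = -1*44/(100 - 1*44*1222) + 7072 = -1*44/(100 - 53768) + 7072 = -1*44/(-53668) + 7072 = -1*44*(-1/53668) + 7072 = 11/13417 + 7072 = 94885035/13417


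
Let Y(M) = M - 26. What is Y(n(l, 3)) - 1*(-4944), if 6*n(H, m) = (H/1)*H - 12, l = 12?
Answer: 4940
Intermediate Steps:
n(H, m) = -2 + H²/6 (n(H, m) = ((H/1)*H - 12)/6 = ((H*1)*H - 12)/6 = (H*H - 12)/6 = (H² - 12)/6 = (-12 + H²)/6 = -2 + H²/6)
Y(M) = -26 + M
Y(n(l, 3)) - 1*(-4944) = (-26 + (-2 + (⅙)*12²)) - 1*(-4944) = (-26 + (-2 + (⅙)*144)) + 4944 = (-26 + (-2 + 24)) + 4944 = (-26 + 22) + 4944 = -4 + 4944 = 4940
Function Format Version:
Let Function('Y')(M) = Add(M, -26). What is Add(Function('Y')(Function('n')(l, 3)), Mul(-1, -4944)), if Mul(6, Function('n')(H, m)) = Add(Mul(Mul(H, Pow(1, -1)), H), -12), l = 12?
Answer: 4940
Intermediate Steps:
Function('n')(H, m) = Add(-2, Mul(Rational(1, 6), Pow(H, 2))) (Function('n')(H, m) = Mul(Rational(1, 6), Add(Mul(Mul(H, Pow(1, -1)), H), -12)) = Mul(Rational(1, 6), Add(Mul(Mul(H, 1), H), -12)) = Mul(Rational(1, 6), Add(Mul(H, H), -12)) = Mul(Rational(1, 6), Add(Pow(H, 2), -12)) = Mul(Rational(1, 6), Add(-12, Pow(H, 2))) = Add(-2, Mul(Rational(1, 6), Pow(H, 2))))
Function('Y')(M) = Add(-26, M)
Add(Function('Y')(Function('n')(l, 3)), Mul(-1, -4944)) = Add(Add(-26, Add(-2, Mul(Rational(1, 6), Pow(12, 2)))), Mul(-1, -4944)) = Add(Add(-26, Add(-2, Mul(Rational(1, 6), 144))), 4944) = Add(Add(-26, Add(-2, 24)), 4944) = Add(Add(-26, 22), 4944) = Add(-4, 4944) = 4940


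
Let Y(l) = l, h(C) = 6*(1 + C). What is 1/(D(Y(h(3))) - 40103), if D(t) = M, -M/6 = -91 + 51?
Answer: -1/39863 ≈ -2.5086e-5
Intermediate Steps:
h(C) = 6 + 6*C
M = 240 (M = -6*(-91 + 51) = -6*(-40) = 240)
D(t) = 240
1/(D(Y(h(3))) - 40103) = 1/(240 - 40103) = 1/(-39863) = -1/39863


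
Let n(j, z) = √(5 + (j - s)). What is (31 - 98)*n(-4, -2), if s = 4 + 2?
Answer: -67*I*√5 ≈ -149.82*I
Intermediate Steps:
s = 6
n(j, z) = √(-1 + j) (n(j, z) = √(5 + (j - 1*6)) = √(5 + (j - 6)) = √(5 + (-6 + j)) = √(-1 + j))
(31 - 98)*n(-4, -2) = (31 - 98)*√(-1 - 4) = -67*I*√5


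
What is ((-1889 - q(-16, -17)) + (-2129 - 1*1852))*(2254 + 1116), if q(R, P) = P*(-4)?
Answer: -20011060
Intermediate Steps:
q(R, P) = -4*P
((-1889 - q(-16, -17)) + (-2129 - 1*1852))*(2254 + 1116) = ((-1889 - (-4)*(-17)) + (-2129 - 1*1852))*(2254 + 1116) = ((-1889 - 1*68) + (-2129 - 1852))*3370 = ((-1889 - 68) - 3981)*3370 = (-1957 - 3981)*3370 = -5938*3370 = -20011060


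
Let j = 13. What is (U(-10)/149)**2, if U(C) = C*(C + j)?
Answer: 900/22201 ≈ 0.040539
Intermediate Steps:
U(C) = C*(13 + C) (U(C) = C*(C + 13) = C*(13 + C))
(U(-10)/149)**2 = (-10*(13 - 10)/149)**2 = (-10*3*(1/149))**2 = (-30*1/149)**2 = (-30/149)**2 = 900/22201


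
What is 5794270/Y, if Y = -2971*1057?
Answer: -5794270/3140347 ≈ -1.8451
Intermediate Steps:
Y = -3140347
5794270/Y = 5794270/(-3140347) = 5794270*(-1/3140347) = -5794270/3140347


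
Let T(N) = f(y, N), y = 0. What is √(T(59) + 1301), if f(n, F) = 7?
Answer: 2*√327 ≈ 36.166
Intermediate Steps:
T(N) = 7
√(T(59) + 1301) = √(7 + 1301) = √1308 = 2*√327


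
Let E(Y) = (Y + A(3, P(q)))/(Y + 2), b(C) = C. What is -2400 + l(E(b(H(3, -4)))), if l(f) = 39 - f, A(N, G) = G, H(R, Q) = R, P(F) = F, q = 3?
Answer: -11811/5 ≈ -2362.2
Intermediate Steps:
E(Y) = (3 + Y)/(2 + Y) (E(Y) = (Y + 3)/(Y + 2) = (3 + Y)/(2 + Y))
-2400 + l(E(b(H(3, -4)))) = -2400 + (39 - (3 + 3)/(2 + 3)) = -2400 + (39 - 6/5) = -2400 + 189/5 = -11811/5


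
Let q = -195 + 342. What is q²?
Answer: 21609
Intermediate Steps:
q = 147
q² = 147² = 21609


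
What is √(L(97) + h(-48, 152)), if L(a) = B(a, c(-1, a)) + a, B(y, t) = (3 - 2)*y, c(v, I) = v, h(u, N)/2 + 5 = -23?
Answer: √138 ≈ 11.747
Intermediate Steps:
h(u, N) = -56 (h(u, N) = -10 + 2*(-23) = -10 - 46 = -56)
B(y, t) = y (B(y, t) = 1*y = y)
L(a) = 2*a (L(a) = a + a = 2*a)
√(L(97) + h(-48, 152)) = √(2*97 - 56) = √(194 - 56) = √138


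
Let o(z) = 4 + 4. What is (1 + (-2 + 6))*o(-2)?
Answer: 40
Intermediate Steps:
o(z) = 8
(1 + (-2 + 6))*o(-2) = (1 + (-2 + 6))*8 = (1 + 4)*8 = 5*8 = 40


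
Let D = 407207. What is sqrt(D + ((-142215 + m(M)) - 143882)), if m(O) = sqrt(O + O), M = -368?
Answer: sqrt(121110 + 4*I*sqrt(46)) ≈ 348.01 + 0.039*I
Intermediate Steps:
m(O) = sqrt(2)*sqrt(O) (m(O) = sqrt(2*O) = sqrt(2)*sqrt(O))
sqrt(D + ((-142215 + m(M)) - 143882)) = sqrt(407207 + ((-142215 + sqrt(2)*sqrt(-368)) - 143882)) = sqrt(407207 + ((-142215 + sqrt(2)*(4*I*sqrt(23))) - 143882)) = sqrt(407207 + ((-142215 + 4*I*sqrt(46)) - 143882)) = sqrt(407207 + (-286097 + 4*I*sqrt(46))) = sqrt(121110 + 4*I*sqrt(46))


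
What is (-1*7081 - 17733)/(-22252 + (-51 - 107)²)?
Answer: -12407/1356 ≈ -9.1497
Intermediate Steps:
(-1*7081 - 17733)/(-22252 + (-51 - 107)²) = (-7081 - 17733)/(-22252 + (-158)²) = -24814/(-22252 + 24964) = -24814/2712 = -24814*1/2712 = -12407/1356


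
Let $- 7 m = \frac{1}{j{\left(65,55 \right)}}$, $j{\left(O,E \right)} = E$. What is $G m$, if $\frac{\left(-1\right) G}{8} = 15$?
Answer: $\frac{24}{77} \approx 0.31169$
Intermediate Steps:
$G = -120$ ($G = \left(-8\right) 15 = -120$)
$m = - \frac{1}{385}$ ($m = - \frac{1}{7 \cdot 55} = \left(- \frac{1}{7}\right) \frac{1}{55} = - \frac{1}{385} \approx -0.0025974$)
$G m = \left(-120\right) \left(- \frac{1}{385}\right) = \frac{24}{77}$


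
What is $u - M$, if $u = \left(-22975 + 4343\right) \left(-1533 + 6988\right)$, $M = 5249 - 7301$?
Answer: $-101635508$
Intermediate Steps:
$M = -2052$
$u = -101637560$ ($u = \left(-18632\right) 5455 = -101637560$)
$u - M = -101637560 - -2052 = -101637560 + 2052 = -101635508$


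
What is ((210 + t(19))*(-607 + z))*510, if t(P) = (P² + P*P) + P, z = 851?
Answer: 118342440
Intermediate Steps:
t(P) = P + 2*P² (t(P) = (P² + P²) + P = 2*P² + P = P + 2*P²)
((210 + t(19))*(-607 + z))*510 = ((210 + 19*(1 + 2*19))*(-607 + 851))*510 = ((210 + 19*(1 + 38))*244)*510 = ((210 + 19*39)*244)*510 = ((210 + 741)*244)*510 = (951*244)*510 = 232044*510 = 118342440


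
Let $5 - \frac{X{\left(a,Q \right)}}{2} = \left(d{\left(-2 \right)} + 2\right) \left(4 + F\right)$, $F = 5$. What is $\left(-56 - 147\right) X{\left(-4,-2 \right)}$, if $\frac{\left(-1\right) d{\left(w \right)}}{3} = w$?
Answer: $27202$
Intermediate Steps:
$d{\left(w \right)} = - 3 w$
$X{\left(a,Q \right)} = -134$ ($X{\left(a,Q \right)} = 10 - 2 \left(\left(-3\right) \left(-2\right) + 2\right) \left(4 + 5\right) = 10 - 2 \left(6 + 2\right) 9 = 10 - 2 \cdot 8 \cdot 9 = 10 - 144 = -134$)
$\left(-56 - 147\right) X{\left(-4,-2 \right)} = \left(-56 - 147\right) \left(-134\right) = \left(-203\right) \left(-134\right) = 27202$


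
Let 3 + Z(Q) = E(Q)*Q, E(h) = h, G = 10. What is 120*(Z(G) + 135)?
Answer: 27840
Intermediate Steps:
Z(Q) = -3 + Q**2 (Z(Q) = -3 + Q*Q = -3 + Q**2)
120*(Z(G) + 135) = 120*((-3 + 10**2) + 135) = 120*((-3 + 100) + 135) = 120*(97 + 135) = 120*232 = 27840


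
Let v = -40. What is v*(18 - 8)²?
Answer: -4000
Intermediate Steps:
v*(18 - 8)² = -40*(18 - 8)² = -40*10² = -40*100 = -4000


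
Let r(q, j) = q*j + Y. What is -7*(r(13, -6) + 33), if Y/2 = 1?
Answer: 301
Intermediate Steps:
Y = 2 (Y = 2*1 = 2)
r(q, j) = 2 + j*q (r(q, j) = q*j + 2 = j*q + 2 = 2 + j*q)
-7*(r(13, -6) + 33) = -7*((2 - 6*13) + 33) = -7*((2 - 78) + 33) = -7*(-76 + 33) = -7*(-43) = 301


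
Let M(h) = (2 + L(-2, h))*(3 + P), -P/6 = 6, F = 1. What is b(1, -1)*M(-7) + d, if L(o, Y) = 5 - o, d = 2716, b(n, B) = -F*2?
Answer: 3310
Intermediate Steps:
b(n, B) = -2 (b(n, B) = -1*1*2 = -1*2 = -2)
P = -36 (P = -6*6 = -36)
M(h) = -297 (M(h) = (2 + (5 - 1*(-2)))*(3 - 36) = (2 + (5 + 2))*(-33) = (2 + 7)*(-33) = 9*(-33) = -297)
b(1, -1)*M(-7) + d = -2*(-297) + 2716 = 594 + 2716 = 3310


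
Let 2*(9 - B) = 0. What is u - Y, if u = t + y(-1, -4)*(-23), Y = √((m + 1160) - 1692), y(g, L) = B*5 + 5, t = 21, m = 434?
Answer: -1129 - 7*I*√2 ≈ -1129.0 - 9.8995*I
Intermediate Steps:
B = 9 (B = 9 - ½*0 = 9 + 0 = 9)
y(g, L) = 50 (y(g, L) = 9*5 + 5 = 45 + 5 = 50)
Y = 7*I*√2 (Y = √((434 + 1160) - 1692) = √(1594 - 1692) = √(-98) = 7*I*√2 ≈ 9.8995*I)
u = -1129 (u = 21 + 50*(-23) = 21 - 1150 = -1129)
u - Y = -1129 - 7*I*√2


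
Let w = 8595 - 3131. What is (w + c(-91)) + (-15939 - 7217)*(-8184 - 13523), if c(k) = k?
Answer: 502652665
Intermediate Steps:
w = 5464
(w + c(-91)) + (-15939 - 7217)*(-8184 - 13523) = (5464 - 91) + (-15939 - 7217)*(-8184 - 13523) = 5373 - 23156*(-21707) = 5373 + 502647292 = 502652665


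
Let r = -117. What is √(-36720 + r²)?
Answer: 3*I*√2559 ≈ 151.76*I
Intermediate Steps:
√(-36720 + r²) = √(-36720 + (-117)²) = √(-36720 + 13689) = √(-23031) = 3*I*√2559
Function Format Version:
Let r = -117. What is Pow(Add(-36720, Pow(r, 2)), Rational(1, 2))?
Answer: Mul(3, I, Pow(2559, Rational(1, 2))) ≈ Mul(151.76, I)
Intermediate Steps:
Pow(Add(-36720, Pow(r, 2)), Rational(1, 2)) = Pow(Add(-36720, Pow(-117, 2)), Rational(1, 2)) = Pow(Add(-36720, 13689), Rational(1, 2)) = Pow(-23031, Rational(1, 2)) = Mul(3, I, Pow(2559, Rational(1, 2)))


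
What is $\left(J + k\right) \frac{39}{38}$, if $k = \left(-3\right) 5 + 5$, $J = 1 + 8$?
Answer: $- \frac{39}{38} \approx -1.0263$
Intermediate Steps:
$J = 9$
$k = -10$ ($k = -15 + 5 = -10$)
$\left(J + k\right) \frac{39}{38} = \left(9 - 10\right) \frac{39}{38} = - \frac{39}{38}$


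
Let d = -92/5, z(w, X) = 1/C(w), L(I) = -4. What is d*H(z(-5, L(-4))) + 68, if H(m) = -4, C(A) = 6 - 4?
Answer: 708/5 ≈ 141.60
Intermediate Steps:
C(A) = 2
z(w, X) = ½ (z(w, X) = 1/2 = ½)
d = -92/5 (d = -92*⅕ = -92/5 ≈ -18.400)
d*H(z(-5, L(-4))) + 68 = -92/5*(-4) + 68 = 368/5 + 68 = 708/5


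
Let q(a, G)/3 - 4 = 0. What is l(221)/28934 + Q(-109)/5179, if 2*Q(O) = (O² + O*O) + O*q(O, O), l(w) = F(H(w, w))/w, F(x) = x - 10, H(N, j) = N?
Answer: 71791178747/33116670106 ≈ 2.1678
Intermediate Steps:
q(a, G) = 12 (q(a, G) = 12 + 3*0 = 12 + 0 = 12)
F(x) = -10 + x
l(w) = (-10 + w)/w
Q(O) = O² + 6*O (Q(O) = ((O² + O*O) + O*12)/2 = ((O² + O²) + 12*O)/2 = (2*O² + 12*O)/2 = O² + 6*O)
l(221)/28934 + Q(-109)/5179 = ((-10 + 221)/221)/28934 - 109*(6 - 109)/5179 = ((1/221)*211)*(1/28934) - 109*(-103)*(1/5179) = (211/221)*(1/28934) + 11227*(1/5179) = 211/6394414 + 11227/5179 = 71791178747/33116670106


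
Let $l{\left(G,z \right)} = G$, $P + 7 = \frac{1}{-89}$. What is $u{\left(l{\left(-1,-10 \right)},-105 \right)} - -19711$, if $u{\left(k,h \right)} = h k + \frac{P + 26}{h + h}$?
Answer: $\frac{37035935}{1869} \approx 19816.0$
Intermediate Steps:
$P = - \frac{624}{89}$ ($P = -7 + \frac{1}{-89} = -7 - \frac{1}{89} = - \frac{624}{89} \approx -7.0112$)
$u{\left(k,h \right)} = \frac{845}{89 h} + h k$ ($u{\left(k,h \right)} = h k + \frac{- \frac{624}{89} + 26}{h + h} = h k + \frac{1690}{89 \cdot 2 h} = h k + \frac{1690 \frac{1}{2 h}}{89} = h k + \frac{845}{89 h} = \frac{845}{89 h} + h k$)
$u{\left(l{\left(-1,-10 \right)},-105 \right)} - -19711 = \left(\frac{845}{89 \left(-105\right)} - -105\right) - -19711 = \left(\frac{845}{89} \left(- \frac{1}{105}\right) + 105\right) + 19711 = \left(- \frac{169}{1869} + 105\right) + 19711 = \frac{196076}{1869} + 19711 = \frac{37035935}{1869}$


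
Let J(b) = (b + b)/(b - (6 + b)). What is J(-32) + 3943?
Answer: 11861/3 ≈ 3953.7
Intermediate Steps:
J(b) = -b/3 (J(b) = (2*b)/(b + (-6 - b)) = (2*b)/(-6) = (2*b)*(-⅙) = -b/3)
J(-32) + 3943 = -⅓*(-32) + 3943 = 32/3 + 3943 = 11861/3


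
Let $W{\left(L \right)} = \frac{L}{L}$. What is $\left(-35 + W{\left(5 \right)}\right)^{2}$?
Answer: $1156$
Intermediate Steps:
$W{\left(L \right)} = 1$
$\left(-35 + W{\left(5 \right)}\right)^{2} = \left(-35 + 1\right)^{2} = \left(-34\right)^{2} = 1156$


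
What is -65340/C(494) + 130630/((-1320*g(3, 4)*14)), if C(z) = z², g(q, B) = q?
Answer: -887521807/338233896 ≈ -2.6240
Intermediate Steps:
-65340/C(494) + 130630/((-1320*g(3, 4)*14)) = -65340/(494²) + 130630/((-3960*14)) = -65340/244036 + 130630/((-1320*42)) = -65340*1/244036 + 130630/(-55440) = -16335/61009 + 130630*(-1/55440) = -16335/61009 - 13063/5544 = -887521807/338233896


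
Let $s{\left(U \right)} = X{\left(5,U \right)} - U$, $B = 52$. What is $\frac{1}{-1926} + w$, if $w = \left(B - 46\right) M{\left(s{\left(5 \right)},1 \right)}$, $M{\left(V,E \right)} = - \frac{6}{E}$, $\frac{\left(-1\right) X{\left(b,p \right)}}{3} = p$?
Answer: $- \frac{69337}{1926} \approx -36.0$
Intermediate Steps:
$X{\left(b,p \right)} = - 3 p$
$s{\left(U \right)} = - 4 U$ ($s{\left(U \right)} = - 3 U - U = - 4 U$)
$w = -36$ ($w = \left(52 - 46\right) \left(- \frac{6}{1}\right) = 6 \left(\left(-6\right) 1\right) = 6 \left(-6\right) = -36$)
$\frac{1}{-1926} + w = \frac{1}{-1926} - 36 = - \frac{1}{1926} - 36 = - \frac{69337}{1926}$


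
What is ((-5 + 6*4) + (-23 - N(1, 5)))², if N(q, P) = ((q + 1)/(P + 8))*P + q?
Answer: 5625/169 ≈ 33.284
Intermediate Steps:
N(q, P) = q + P*(1 + q)/(8 + P) (N(q, P) = ((1 + q)/(8 + P))*P + q = P*(1 + q)/(8 + P) + q = q + P*(1 + q)/(8 + P))
((-5 + 6*4) + (-23 - N(1, 5)))² = ((-5 + 6*4) + (-23 - (5 + 8*1 + 2*5*1)/(8 + 5)))² = ((-5 + 24) + (-23 - (5 + 8 + 10)/13))² = (19 + (-23 - 23/13))² = (19 - 322/13)² = (-75/13)² = 5625/169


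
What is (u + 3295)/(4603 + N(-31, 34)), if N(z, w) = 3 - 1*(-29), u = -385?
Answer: 194/309 ≈ 0.62783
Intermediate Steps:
N(z, w) = 32 (N(z, w) = 3 + 29 = 32)
(u + 3295)/(4603 + N(-31, 34)) = (-385 + 3295)/(4603 + 32) = 2910/4635 = 2910*(1/4635) = 194/309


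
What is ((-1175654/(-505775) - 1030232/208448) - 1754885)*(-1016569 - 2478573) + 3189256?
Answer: 40415640801410612006871/6589236700 ≈ 6.1336e+12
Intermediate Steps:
((-1175654/(-505775) - 1030232/208448) - 1754885)*(-1016569 - 2478573) + 3189256 = ((-1175654*(-1/505775) - 1030232*1/208448) - 1754885)*(-3495142) + 3189256 = ((1175654/505775 - 128779/26056) - 1754885)*(-3495142) + 3189256 = (-34500358101/13178473400 - 1754885)*(-3495142) + 3189256 = -23126739792917101/13178473400*(-3495142) + 3189256 = 40415619786647931111671/6589236700 + 3189256 = 40415640801410612006871/6589236700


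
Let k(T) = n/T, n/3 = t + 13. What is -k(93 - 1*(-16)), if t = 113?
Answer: -378/109 ≈ -3.4679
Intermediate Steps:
n = 378 (n = 3*(113 + 13) = 3*126 = 378)
k(T) = 378/T
-k(93 - 1*(-16)) = -378/(93 - 1*(-16)) = -378/(93 + 16) = -378/109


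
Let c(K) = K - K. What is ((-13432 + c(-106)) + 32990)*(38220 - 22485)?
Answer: 307745130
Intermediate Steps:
c(K) = 0
((-13432 + c(-106)) + 32990)*(38220 - 22485) = ((-13432 + 0) + 32990)*(38220 - 22485) = (-13432 + 32990)*15735 = 19558*15735 = 307745130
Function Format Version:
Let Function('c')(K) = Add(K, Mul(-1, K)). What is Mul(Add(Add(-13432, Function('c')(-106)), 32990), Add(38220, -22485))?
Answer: 307745130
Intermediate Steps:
Function('c')(K) = 0
Mul(Add(Add(-13432, Function('c')(-106)), 32990), Add(38220, -22485)) = Mul(Add(Add(-13432, 0), 32990), Add(38220, -22485)) = Mul(Add(-13432, 32990), 15735) = Mul(19558, 15735) = 307745130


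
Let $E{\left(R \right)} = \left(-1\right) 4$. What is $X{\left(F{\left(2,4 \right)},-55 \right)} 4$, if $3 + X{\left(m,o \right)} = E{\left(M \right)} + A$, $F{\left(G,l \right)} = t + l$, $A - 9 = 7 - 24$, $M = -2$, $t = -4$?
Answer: $-60$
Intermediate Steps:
$E{\left(R \right)} = -4$
$A = -8$ ($A = 9 + \left(7 - 24\right) = 9 - 17 = -8$)
$F{\left(G,l \right)} = -4 + l$
$X{\left(m,o \right)} = -15$ ($X{\left(m,o \right)} = -3 - 12 = -15$)
$X{\left(F{\left(2,4 \right)},-55 \right)} 4 = \left(-15\right) 4 = -60$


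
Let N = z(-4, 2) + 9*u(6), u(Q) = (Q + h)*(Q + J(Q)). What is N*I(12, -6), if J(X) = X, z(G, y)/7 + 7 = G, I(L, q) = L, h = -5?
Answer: 372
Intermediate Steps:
z(G, y) = -49 + 7*G
u(Q) = 2*Q*(-5 + Q) (u(Q) = (Q - 5)*(Q + Q) = (-5 + Q)*(2*Q) = 2*Q*(-5 + Q))
N = 31 (N = (-49 + 7*(-4)) + 9*(2*6*(-5 + 6)) = (-49 - 28) + 9*(2*6*1) = -77 + 9*12 = -77 + 108 = 31)
N*I(12, -6) = 31*12 = 372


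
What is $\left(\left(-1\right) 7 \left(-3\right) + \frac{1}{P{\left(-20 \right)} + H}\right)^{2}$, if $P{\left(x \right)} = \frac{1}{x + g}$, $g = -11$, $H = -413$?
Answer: $\frac{72281935609}{163942416} \approx 440.9$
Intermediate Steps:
$P{\left(x \right)} = \frac{1}{-11 + x}$ ($P{\left(x \right)} = \frac{1}{x - 11} = \frac{1}{-11 + x}$)
$\left(\left(-1\right) 7 \left(-3\right) + \frac{1}{P{\left(-20 \right)} + H}\right)^{2} = \left(\left(-1\right) 7 \left(-3\right) + \frac{1}{\frac{1}{-11 - 20} - 413}\right)^{2} = \left(\left(-7\right) \left(-3\right) + \frac{1}{\frac{1}{-31} - 413}\right)^{2} = \left(21 + \frac{1}{- \frac{1}{31} - 413}\right)^{2} = \left(21 + \frac{1}{- \frac{12804}{31}}\right)^{2} = \left(21 - \frac{31}{12804}\right)^{2} = \left(\frac{268853}{12804}\right)^{2} = \frac{72281935609}{163942416}$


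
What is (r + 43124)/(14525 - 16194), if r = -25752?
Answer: -17372/1669 ≈ -10.409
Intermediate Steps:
(r + 43124)/(14525 - 16194) = (-25752 + 43124)/(14525 - 16194) = 17372/(-1669) = 17372*(-1/1669) = -17372/1669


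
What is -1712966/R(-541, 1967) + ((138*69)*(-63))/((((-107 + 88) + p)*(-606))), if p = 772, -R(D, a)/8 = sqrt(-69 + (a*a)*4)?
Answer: 33327/25351 + 856483*sqrt(15476287)/61905148 ≈ 55.743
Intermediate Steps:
R(D, a) = -8*sqrt(-69 + 4*a**2) (R(D, a) = -8*sqrt(-69 + (a*a)*4) = -8*sqrt(-69 + a**2*4) = -8*sqrt(-69 + 4*a**2))
-1712966/R(-541, 1967) + ((138*69)*(-63))/((((-107 + 88) + p)*(-606))) = -1712966*(-1/(8*sqrt(-69 + 4*1967**2))) + ((138*69)*(-63))/((((-107 + 88) + 772)*(-606))) = -1712966*(-1/(8*sqrt(-69 + 4*3869089))) + (9522*(-63))/(((-19 + 772)*(-606))) = -1712966*(-1/(8*sqrt(-69 + 15476356))) - 599886/(753*(-606)) = -1712966*(-sqrt(15476287)/123810296) - 599886/(-456318) = -(-856483)*sqrt(15476287)/61905148 - 599886*(-1/456318) = 856483*sqrt(15476287)/61905148 + 33327/25351 = 33327/25351 + 856483*sqrt(15476287)/61905148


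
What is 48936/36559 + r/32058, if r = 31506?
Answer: 453436357/195334737 ≈ 2.3213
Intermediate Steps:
48936/36559 + r/32058 = 48936/36559 + 31506/32058 = 48936*(1/36559) + 31506*(1/32058) = 48936/36559 + 5251/5343 = 453436357/195334737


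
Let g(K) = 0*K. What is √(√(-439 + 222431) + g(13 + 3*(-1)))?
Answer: 2^(¾)*27749^(¼) ≈ 21.706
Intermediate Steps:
g(K) = 0
√(√(-439 + 222431) + g(13 + 3*(-1))) = √(√(-439 + 222431) + 0) = √(√221992 + 0) = √(2*√55498 + 0) = √(2*√55498) = 2^(¾)*27749^(¼)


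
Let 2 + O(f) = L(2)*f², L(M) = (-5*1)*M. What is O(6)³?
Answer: -47437928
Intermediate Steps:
L(M) = -5*M
O(f) = -2 - 10*f² (O(f) = -2 + (-5*2)*f² = -2 - 10*f²)
O(6)³ = (-2 - 10*6²)³ = (-2 - 10*36)³ = (-2 - 360)³ = (-362)³ = -47437928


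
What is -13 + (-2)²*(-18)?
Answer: -85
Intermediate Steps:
-13 + (-2)²*(-18) = -13 + 4*(-18) = -13 - 72 = -85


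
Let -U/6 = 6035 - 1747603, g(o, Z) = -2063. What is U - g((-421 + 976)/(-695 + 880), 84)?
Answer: 10451471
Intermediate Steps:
U = 10449408 (U = -6*(6035 - 1747603) = -6*(-1741568) = 10449408)
U - g((-421 + 976)/(-695 + 880), 84) = 10449408 - 1*(-2063) = 10449408 + 2063 = 10451471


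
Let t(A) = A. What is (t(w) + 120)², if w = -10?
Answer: 12100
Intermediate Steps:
(t(w) + 120)² = (-10 + 120)² = 110² = 12100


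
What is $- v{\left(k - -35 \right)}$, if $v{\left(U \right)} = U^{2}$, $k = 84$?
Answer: $-14161$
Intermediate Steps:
$- v{\left(k - -35 \right)} = - \left(84 - -35\right)^{2} = - \left(84 + 35\right)^{2} = - 119^{2} = \left(-1\right) 14161 = -14161$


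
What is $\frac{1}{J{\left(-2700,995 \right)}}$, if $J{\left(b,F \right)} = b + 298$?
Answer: $- \frac{1}{2402} \approx -0.00041632$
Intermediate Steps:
$J{\left(b,F \right)} = 298 + b$
$\frac{1}{J{\left(-2700,995 \right)}} = \frac{1}{298 - 2700} = \frac{1}{-2402} = - \frac{1}{2402}$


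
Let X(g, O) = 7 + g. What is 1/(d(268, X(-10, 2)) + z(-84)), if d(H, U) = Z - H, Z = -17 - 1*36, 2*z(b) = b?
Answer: -1/363 ≈ -0.0027548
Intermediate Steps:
z(b) = b/2
Z = -53 (Z = -17 - 36 = -53)
d(H, U) = -53 - H
1/(d(268, X(-10, 2)) + z(-84)) = 1/((-53 - 1*268) + (½)*(-84)) = 1/((-53 - 268) - 42) = 1/(-321 - 42) = 1/(-363) = -1/363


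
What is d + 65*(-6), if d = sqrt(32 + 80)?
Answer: -390 + 4*sqrt(7) ≈ -379.42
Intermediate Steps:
d = 4*sqrt(7) (d = sqrt(112) = 4*sqrt(7) ≈ 10.583)
d + 65*(-6) = 4*sqrt(7) + 65*(-6) = 4*sqrt(7) - 390 = -390 + 4*sqrt(7)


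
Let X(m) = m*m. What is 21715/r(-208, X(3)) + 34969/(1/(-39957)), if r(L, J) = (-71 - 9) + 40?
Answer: -11178055007/8 ≈ -1.3973e+9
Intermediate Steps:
X(m) = m**2
r(L, J) = -40 (r(L, J) = -80 + 40 = -40)
21715/r(-208, X(3)) + 34969/(1/(-39957)) = 21715/(-40) + 34969/(1/(-39957)) = 21715*(-1/40) + 34969/(-1/39957) = -4343/8 + 34969*(-39957) = -4343/8 - 1397256333 = -11178055007/8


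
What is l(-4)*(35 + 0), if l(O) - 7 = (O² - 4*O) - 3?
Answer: 1260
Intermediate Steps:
l(O) = 4 + O² - 4*O (l(O) = 7 + ((O² - 4*O) - 3) = 7 + (-3 + O² - 4*O) = 4 + O² - 4*O)
l(-4)*(35 + 0) = (4 + (-4)² - 4*(-4))*(35 + 0) = (4 + 16 + 16)*35 = 36*35 = 1260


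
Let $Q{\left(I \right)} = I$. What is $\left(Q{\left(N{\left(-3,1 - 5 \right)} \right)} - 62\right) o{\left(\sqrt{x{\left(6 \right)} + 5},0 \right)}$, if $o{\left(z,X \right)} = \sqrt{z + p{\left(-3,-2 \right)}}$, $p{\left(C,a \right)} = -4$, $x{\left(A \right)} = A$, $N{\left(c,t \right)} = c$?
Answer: $- 65 i \sqrt{4 - \sqrt{11}} \approx - 53.733 i$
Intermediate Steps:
$o{\left(z,X \right)} = \sqrt{-4 + z}$ ($o{\left(z,X \right)} = \sqrt{z - 4} = \sqrt{-4 + z}$)
$\left(Q{\left(N{\left(-3,1 - 5 \right)} \right)} - 62\right) o{\left(\sqrt{x{\left(6 \right)} + 5},0 \right)} = \left(-3 - 62\right) \sqrt{-4 + \sqrt{6 + 5}} = \left(-3 - 62\right) \sqrt{-4 + \sqrt{11}} = - 65 \sqrt{-4 + \sqrt{11}}$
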